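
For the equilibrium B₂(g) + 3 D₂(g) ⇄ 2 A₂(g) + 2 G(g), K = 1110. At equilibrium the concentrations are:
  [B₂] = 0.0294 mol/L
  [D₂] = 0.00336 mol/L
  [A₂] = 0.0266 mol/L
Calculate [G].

At equilibrium, K = [A₂]²·[G]² / ([B₂]·[D₂]³) = 1110.
(0.0266)²·([G])² / ((0.0294)·(0.00336)³) = 1110
[G]² = 0.00175 ⇒ [G] = 0.0418 mol/L

[G] = 0.0418 mol/L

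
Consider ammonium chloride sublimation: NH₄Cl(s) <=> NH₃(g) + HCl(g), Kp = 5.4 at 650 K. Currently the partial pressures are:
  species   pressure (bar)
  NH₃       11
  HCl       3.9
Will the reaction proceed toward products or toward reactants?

(NH₄Cl is a pure solid — omitted from Qp.)
Qp = P(NH₃)·P(HCl) = (11)·(3.9) = 43
Qp = 43 > Kp = 5.4, so the reverse reaction proceeds.

in the reverse direction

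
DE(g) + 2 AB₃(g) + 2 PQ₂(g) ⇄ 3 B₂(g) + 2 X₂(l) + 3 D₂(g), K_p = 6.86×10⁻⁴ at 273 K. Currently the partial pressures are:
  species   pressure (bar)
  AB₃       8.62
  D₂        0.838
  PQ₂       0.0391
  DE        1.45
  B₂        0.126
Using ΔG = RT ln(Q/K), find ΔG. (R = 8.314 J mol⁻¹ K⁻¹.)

(X₂ is a pure liquid — omitted from Q_p.)
Q_p = P(B₂)³·P(D₂)³ / (P(DE)·P(AB₃)²·P(PQ₂)²) = (0.126)³·(0.838)³ / ((1.45)·(8.62)²·(0.0391)²) = 0.00715
ΔG = RT ln(Q_p/K_p) = (8.314 J mol⁻¹ K⁻¹)(273 K) × ln(0.00715/6.86×10⁻⁴)
   = (2.270 kJ/mol)(2.344) = 5.32 kJ/mol
ΔG > 0, so the forward reaction is non-spontaneous (proceeds in reverse).

ΔG = 5.32 kJ/mol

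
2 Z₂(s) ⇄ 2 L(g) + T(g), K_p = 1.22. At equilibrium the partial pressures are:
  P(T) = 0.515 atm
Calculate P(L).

(Z₂ is a pure solid — omitted from K_p.)
At equilibrium, K_p = P(L)²·P(T) = 1.22.
(P(L))²·(0.515) = 1.22
P(L)² = 2.37 ⇒ P(L) = 1.54 atm

P(L) = 1.54 atm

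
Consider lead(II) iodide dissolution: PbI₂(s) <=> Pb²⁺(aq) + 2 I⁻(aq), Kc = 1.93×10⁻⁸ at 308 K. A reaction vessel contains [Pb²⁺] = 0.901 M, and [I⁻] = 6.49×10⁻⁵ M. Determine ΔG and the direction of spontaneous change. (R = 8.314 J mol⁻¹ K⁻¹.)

ΔG = -4.16 kJ/mol; the forward reaction is spontaneous

(PbI₂ is a pure solid — omitted from Qc.)
Qc = [Pb²⁺]·[I⁻]² = (0.901)·(6.49×10⁻⁵)² = 3.80×10⁻⁹
ΔG = RT ln(Qc/Kc) = (8.314 J mol⁻¹ K⁻¹)(308 K) × ln(3.80×10⁻⁹/1.93×10⁻⁸)
   = (2.561 kJ/mol)(-1.625) = -4.16 kJ/mol
ΔG < 0, so the forward reaction is spontaneous (proceeds forward).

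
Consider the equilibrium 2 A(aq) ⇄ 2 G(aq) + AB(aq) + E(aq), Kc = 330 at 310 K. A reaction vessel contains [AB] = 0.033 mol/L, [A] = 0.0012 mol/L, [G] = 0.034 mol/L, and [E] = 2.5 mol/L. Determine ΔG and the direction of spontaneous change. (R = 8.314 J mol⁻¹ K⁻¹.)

Qc = [G]²·[AB]·[E] / [A]² = (0.034)²·(0.033)·(2.5) / (0.0012)² = 66.2
ΔG = RT ln(Qc/Kc) = (8.314 J mol⁻¹ K⁻¹)(310 K) × ln(66.2/330)
   = (2.577 kJ/mol)(-1.606) = -4.14 kJ/mol
ΔG < 0, so the forward reaction is spontaneous (proceeds forward).

ΔG = -4.14 kJ/mol; the forward reaction is spontaneous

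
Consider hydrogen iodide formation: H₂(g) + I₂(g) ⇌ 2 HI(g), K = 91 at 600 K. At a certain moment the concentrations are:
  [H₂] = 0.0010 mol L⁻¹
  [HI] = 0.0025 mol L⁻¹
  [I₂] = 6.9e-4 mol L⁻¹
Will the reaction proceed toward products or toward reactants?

to the right

Q = [HI]² / ([H₂]·[I₂]) = (0.0025)² / ((0.0010)·(6.9e-4)) = 9.1
Q = 9.1 < K = 91, so the forward reaction proceeds.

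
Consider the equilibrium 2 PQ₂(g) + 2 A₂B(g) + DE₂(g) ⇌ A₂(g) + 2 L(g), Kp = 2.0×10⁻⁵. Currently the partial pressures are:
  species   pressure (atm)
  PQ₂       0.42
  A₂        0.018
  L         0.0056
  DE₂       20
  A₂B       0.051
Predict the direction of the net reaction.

in the reverse direction

Qp = P(A₂)·P(L)² / (P(PQ₂)²·P(A₂B)²·P(DE₂)) = (0.018)·(0.0056)² / ((0.42)²·(0.051)²·(20)) = 6.2×10⁻⁵
Qp = 6.2×10⁻⁵ > Kp = 2.0×10⁻⁵, so the reverse reaction proceeds.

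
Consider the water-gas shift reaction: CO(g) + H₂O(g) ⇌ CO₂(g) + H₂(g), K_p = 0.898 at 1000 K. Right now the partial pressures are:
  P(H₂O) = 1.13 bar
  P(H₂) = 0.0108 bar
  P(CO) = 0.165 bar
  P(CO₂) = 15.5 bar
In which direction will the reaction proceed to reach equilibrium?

at equilibrium

Q_p = P(CO₂)·P(H₂) / (P(CO)·P(H₂O)) = (15.5)·(0.0108) / ((0.165)·(1.13)) = 0.898
Q_p = 0.898 = K_p, so the system is already at equilibrium.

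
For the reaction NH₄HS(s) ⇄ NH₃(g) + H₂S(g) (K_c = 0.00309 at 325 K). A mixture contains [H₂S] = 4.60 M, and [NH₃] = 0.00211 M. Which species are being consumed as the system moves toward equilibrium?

(NH₄HS is a pure solid — omitted from Q_c.)
Q_c = [NH₃]·[H₂S] = (0.00211)·(4.60) = 0.00971
Q_c = 0.00971 > K_c = 0.00309: net reverse reaction.

NH₃, H₂S (products)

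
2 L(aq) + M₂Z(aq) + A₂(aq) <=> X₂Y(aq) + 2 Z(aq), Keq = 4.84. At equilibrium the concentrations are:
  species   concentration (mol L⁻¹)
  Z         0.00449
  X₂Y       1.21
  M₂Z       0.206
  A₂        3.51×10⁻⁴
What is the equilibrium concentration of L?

At equilibrium, Keq = [X₂Y]·[Z]² / ([L]²·[M₂Z]·[A₂]) = 4.84.
(1.21)·(0.00449)² / (([L])²·(0.206)·(3.51×10⁻⁴)) = 4.84
[L]² = 0.0697 ⇒ [L] = 0.264 mol L⁻¹

[L] = 0.264 mol L⁻¹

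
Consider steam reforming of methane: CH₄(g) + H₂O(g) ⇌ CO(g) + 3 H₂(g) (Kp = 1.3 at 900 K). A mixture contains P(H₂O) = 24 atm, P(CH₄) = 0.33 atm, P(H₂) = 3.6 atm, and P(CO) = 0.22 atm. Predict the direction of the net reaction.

Qp = P(CO)·P(H₂)³ / (P(CH₄)·P(H₂O)) = (0.22)·(3.6)³ / ((0.33)·(24)) = 1.3
Qp = 1.3 = Kp, so the system is already at equilibrium.

no net change (already at equilibrium)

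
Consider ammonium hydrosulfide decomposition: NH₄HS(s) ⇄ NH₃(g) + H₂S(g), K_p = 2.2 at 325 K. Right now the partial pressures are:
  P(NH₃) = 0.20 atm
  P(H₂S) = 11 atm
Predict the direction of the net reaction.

at equilibrium

(NH₄HS is a pure solid — omitted from Q_p.)
Q_p = P(NH₃)·P(H₂S) = (0.20)·(11) = 2.2
Q_p = 2.2 = K_p, so the system is already at equilibrium.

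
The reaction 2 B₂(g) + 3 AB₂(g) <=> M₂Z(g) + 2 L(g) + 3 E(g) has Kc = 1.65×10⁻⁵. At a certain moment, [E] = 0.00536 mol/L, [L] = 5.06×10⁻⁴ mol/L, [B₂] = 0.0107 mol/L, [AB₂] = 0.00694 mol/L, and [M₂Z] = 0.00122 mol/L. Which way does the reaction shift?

in the forward direction

Qc = [M₂Z]·[L]²·[E]³ / ([B₂]²·[AB₂]³) = (0.00122)·(5.06×10⁻⁴)²·(0.00536)³ / ((0.0107)²·(0.00694)³) = 1.26×10⁻⁶
Qc = 1.26×10⁻⁶ < Kc = 1.65×10⁻⁵, so the forward reaction proceeds.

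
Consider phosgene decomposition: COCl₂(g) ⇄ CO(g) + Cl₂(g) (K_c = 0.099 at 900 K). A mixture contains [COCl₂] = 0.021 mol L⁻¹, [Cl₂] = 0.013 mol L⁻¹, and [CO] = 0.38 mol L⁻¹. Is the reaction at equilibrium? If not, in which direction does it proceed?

in the reverse direction

Q_c = [CO]·[Cl₂] / [COCl₂] = (0.38)·(0.013) / (0.021) = 0.24
Q_c = 0.24 > K_c = 0.099, so the reverse reaction proceeds.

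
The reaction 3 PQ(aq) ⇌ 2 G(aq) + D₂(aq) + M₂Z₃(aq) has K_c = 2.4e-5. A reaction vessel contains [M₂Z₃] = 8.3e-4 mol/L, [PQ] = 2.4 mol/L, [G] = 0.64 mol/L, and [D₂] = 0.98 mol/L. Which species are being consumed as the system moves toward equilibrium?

Q_c = [G]²·[D₂]·[M₂Z₃] / [PQ]³ = (0.64)²·(0.98)·(8.3e-4) / (2.4)³ = 2.4e-5
Q_c = 2.4e-5 = K_c; the system is at equilibrium.

none (at equilibrium)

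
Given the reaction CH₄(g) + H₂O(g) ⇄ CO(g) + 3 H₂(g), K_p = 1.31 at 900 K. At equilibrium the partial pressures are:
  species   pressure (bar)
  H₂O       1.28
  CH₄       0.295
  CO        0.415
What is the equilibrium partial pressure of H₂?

At equilibrium, K_p = P(CO)·P(H₂)³ / (P(CH₄)·P(H₂O)) = 1.31.
(0.415)·(P(H₂))³ / ((0.295)·(1.28)) = 1.31
P(H₂)³ = 1.19 ⇒ P(H₂) = 1.06 bar

P(H₂) = 1.06 bar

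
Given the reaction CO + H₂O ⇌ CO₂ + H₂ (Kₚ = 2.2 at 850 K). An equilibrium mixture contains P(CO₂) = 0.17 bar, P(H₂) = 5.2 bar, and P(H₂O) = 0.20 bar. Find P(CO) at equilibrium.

P(CO) = 2.0 bar

At equilibrium, Kₚ = P(CO₂)·P(H₂) / (P(CO)·P(H₂O)) = 2.2.
(0.17)·(5.2) / ((P(CO))·(0.20)) = 2.2
P(CO) = 2.01 = 2.0 bar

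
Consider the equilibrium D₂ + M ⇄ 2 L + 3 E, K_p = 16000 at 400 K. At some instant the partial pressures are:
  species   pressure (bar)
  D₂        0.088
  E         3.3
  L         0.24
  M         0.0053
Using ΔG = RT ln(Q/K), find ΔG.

Q_p = P(L)²·P(E)³ / (P(D₂)·P(M)) = (0.24)²·(3.3)³ / ((0.088)·(0.0053)) = 4440
ΔG = RT ln(Q_p/K_p) = (8.314 J mol⁻¹ K⁻¹)(400 K) × ln(4440/16000)
   = (3.326 kJ/mol)(-1.282) = -4.26 kJ/mol
ΔG < 0, so the forward reaction is spontaneous (proceeds forward).

ΔG = -4.26 kJ/mol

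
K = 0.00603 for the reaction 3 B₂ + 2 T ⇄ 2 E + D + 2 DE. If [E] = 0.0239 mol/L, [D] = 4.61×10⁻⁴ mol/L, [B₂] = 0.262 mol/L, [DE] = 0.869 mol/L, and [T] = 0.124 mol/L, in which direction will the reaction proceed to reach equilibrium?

toward products

Q = [E]²·[D]·[DE]² / ([B₂]³·[T]²) = (0.0239)²·(4.61×10⁻⁴)·(0.869)² / ((0.262)³·(0.124)²) = 7.19×10⁻⁴
Q = 7.19×10⁻⁴ < K = 0.00603, so the forward reaction proceeds.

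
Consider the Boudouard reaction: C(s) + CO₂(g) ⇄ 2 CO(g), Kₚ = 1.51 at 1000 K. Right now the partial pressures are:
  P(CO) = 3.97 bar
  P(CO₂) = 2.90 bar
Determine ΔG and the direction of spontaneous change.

(C is a pure solid — omitted from Qₚ.)
Qₚ = P(CO)² / P(CO₂) = (3.97)² / (2.90) = 5.43
ΔG = RT ln(Qₚ/Kₚ) = (8.314 J mol⁻¹ K⁻¹)(1000 K) × ln(5.43/1.51)
   = (8.314 kJ/mol)(1.280) = 10.6 kJ/mol
ΔG > 0, so the forward reaction is non-spontaneous (proceeds in reverse).

ΔG = 10.6 kJ/mol; the forward reaction is non-spontaneous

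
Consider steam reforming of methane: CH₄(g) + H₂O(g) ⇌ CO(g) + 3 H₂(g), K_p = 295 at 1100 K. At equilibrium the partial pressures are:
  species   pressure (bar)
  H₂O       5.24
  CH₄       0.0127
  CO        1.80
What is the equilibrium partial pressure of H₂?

At equilibrium, K_p = P(CO)·P(H₂)³ / (P(CH₄)·P(H₂O)) = 295.
(1.80)·(P(H₂))³ / ((0.0127)·(5.24)) = 295
P(H₂)³ = 10.9 ⇒ P(H₂) = 2.22 bar

P(H₂) = 2.22 bar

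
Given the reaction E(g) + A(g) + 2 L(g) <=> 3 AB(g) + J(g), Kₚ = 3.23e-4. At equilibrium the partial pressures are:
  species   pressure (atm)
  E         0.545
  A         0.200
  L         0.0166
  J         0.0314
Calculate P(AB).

P(AB) = 0.00676 atm

At equilibrium, Kₚ = P(AB)³·P(J) / (P(E)·P(A)·P(L)²) = 3.23e-4.
(P(AB))³·(0.0314) / ((0.545)·(0.200)·(0.0166)²) = 3.23e-4
P(AB)³ = 3.09e-7 ⇒ P(AB) = 0.00676 atm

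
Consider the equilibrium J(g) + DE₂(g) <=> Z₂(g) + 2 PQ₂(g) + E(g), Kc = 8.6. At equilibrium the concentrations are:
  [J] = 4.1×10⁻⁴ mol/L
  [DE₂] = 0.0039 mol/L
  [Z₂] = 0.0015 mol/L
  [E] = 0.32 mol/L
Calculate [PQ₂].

[PQ₂] = 0.17 mol/L

At equilibrium, Kc = [Z₂]·[PQ₂]²·[E] / ([J]·[DE₂]) = 8.6.
(0.0015)·([PQ₂])²·(0.32) / ((4.1×10⁻⁴)·(0.0039)) = 8.6
[PQ₂]² = 0.0286 ⇒ [PQ₂] = 0.17 mol/L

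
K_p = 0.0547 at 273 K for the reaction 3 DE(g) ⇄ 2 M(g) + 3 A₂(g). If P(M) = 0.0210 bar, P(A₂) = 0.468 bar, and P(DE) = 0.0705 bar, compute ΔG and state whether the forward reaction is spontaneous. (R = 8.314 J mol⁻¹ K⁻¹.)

ΔG = 1.95 kJ/mol; the forward reaction is non-spontaneous

Q_p = P(M)²·P(A₂)³ / P(DE)³ = (0.0210)²·(0.468)³ / (0.0705)³ = 0.129
ΔG = RT ln(Q_p/K_p) = (8.314 J mol⁻¹ K⁻¹)(273 K) × ln(0.129/0.0547)
   = (2.270 kJ/mol)(0.8579) = 1.95 kJ/mol
ΔG > 0, so the forward reaction is non-spontaneous (proceeds in reverse).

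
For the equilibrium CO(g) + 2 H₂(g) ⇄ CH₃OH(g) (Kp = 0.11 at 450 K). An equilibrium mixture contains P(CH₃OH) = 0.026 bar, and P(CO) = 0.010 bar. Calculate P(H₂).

P(H₂) = 4.9 bar

At equilibrium, Kp = P(CH₃OH) / (P(CO)·P(H₂)²) = 0.11.
(0.026) / ((0.010)·(P(H₂))²) = 0.11
P(H₂)² = 23.6 ⇒ P(H₂) = 4.9 bar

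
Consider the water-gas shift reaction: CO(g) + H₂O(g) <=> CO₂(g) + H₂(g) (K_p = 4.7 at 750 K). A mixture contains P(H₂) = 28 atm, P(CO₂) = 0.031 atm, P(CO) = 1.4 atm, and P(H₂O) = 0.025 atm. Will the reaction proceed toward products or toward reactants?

toward reactants

Q_p = P(CO₂)·P(H₂) / (P(CO)·P(H₂O)) = (0.031)·(28) / ((1.4)·(0.025)) = 25
Q_p = 25 > K_p = 4.7, so the reverse reaction proceeds.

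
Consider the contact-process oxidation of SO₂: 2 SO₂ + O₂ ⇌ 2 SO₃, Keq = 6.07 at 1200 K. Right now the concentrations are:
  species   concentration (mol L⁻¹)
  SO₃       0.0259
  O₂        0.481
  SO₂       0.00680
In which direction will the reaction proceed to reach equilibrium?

reverse (toward reactants)

Q = [SO₃]² / ([SO₂]²·[O₂]) = (0.0259)² / ((0.00680)²·(0.481)) = 30.2
Q = 30.2 > Keq = 6.07, so the reverse reaction proceeds.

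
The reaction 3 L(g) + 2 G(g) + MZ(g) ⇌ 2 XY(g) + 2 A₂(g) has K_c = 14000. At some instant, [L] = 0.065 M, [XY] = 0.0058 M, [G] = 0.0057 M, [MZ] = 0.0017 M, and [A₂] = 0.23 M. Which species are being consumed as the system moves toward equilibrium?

XY, A₂ (products)

Q_c = [XY]²·[A₂]² / ([L]³·[G]²·[MZ]) = (0.0058)²·(0.23)² / ((0.065)³·(0.0057)²·(0.0017)) = 1.2×10⁵
Q_c = 1.2×10⁵ > K_c = 14000: net reverse reaction.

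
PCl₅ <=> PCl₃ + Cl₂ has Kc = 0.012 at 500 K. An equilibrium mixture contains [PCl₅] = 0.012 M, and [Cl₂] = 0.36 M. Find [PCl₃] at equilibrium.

[PCl₃] = 4.0×10⁻⁴ M

At equilibrium, Kc = [PCl₃]·[Cl₂] / [PCl₅] = 0.012.
([PCl₃])·(0.36) / (0.012) = 0.012
[PCl₃] = 4.00×10⁻⁴ = 4.0×10⁻⁴ M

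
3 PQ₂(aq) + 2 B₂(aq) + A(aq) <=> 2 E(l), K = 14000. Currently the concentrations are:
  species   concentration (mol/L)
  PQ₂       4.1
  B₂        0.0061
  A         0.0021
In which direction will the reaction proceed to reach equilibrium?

(E is a pure liquid — omitted from Q.)
Q = 1 / ([PQ₂]³·[B₂]²·[A]) = 1 / ((4.1)³·(0.0061)²·(0.0021)) = 1.9×10⁵
Q = 1.9×10⁵ > K = 14000, so the reverse reaction proceeds.

in the reverse direction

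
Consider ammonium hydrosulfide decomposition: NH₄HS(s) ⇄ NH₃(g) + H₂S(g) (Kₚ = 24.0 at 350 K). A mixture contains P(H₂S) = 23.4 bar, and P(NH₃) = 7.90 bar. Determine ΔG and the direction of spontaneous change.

ΔG = 5.94 kJ/mol; the forward reaction is non-spontaneous

(NH₄HS is a pure solid — omitted from Qₚ.)
Qₚ = P(NH₃)·P(H₂S) = (7.90)·(23.4) = 185
ΔG = RT ln(Qₚ/Kₚ) = (8.314 J mol⁻¹ K⁻¹)(350 K) × ln(185/24.0)
   = (2.910 kJ/mol)(2.042) = 5.94 kJ/mol
ΔG > 0, so the forward reaction is non-spontaneous (proceeds in reverse).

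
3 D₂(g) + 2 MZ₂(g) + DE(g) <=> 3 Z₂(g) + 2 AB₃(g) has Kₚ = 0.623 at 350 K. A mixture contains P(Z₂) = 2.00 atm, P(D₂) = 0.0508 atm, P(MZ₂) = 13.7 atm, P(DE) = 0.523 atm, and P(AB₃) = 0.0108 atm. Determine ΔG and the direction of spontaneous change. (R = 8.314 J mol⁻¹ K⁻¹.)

Qₚ = P(Z₂)³·P(AB₃)² / (P(D₂)³·P(MZ₂)²·P(DE)) = (2.00)³·(0.0108)² / ((0.0508)³·(13.7)²·(0.523)) = 0.0725
ΔG = RT ln(Qₚ/Kₚ) = (8.314 J mol⁻¹ K⁻¹)(350 K) × ln(0.0725/0.623)
   = (2.910 kJ/mol)(-2.151) = -6.26 kJ/mol
ΔG < 0, so the forward reaction is spontaneous (proceeds forward).

ΔG = -6.26 kJ/mol; the forward reaction is spontaneous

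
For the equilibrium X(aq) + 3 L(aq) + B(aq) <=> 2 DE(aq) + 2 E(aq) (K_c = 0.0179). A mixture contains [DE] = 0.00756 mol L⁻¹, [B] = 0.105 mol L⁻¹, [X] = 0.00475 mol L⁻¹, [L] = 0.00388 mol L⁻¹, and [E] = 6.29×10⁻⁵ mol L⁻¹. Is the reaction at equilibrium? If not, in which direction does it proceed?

toward products

Q_c = [DE]²·[E]² / ([X]·[L]³·[B]) = (0.00756)²·(6.29×10⁻⁵)² / ((0.00475)·(0.00388)³·(0.105)) = 0.00776
Q_c = 0.00776 < K_c = 0.0179, so the forward reaction proceeds.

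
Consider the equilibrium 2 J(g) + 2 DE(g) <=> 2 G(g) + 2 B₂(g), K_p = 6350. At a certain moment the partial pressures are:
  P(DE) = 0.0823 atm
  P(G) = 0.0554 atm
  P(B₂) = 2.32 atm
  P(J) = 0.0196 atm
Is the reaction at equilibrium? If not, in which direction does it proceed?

Q_p = P(G)²·P(B₂)² / (P(J)²·P(DE)²) = (0.0554)²·(2.32)² / ((0.0196)²·(0.0823)²) = 6350
Q_p = 6350 = K_p, so the system is already at equilibrium.

at equilibrium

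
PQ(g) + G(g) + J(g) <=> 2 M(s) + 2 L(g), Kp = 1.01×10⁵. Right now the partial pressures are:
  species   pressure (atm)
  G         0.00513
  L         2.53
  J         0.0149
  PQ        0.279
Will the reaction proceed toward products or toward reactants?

(M is a pure solid — omitted from Qp.)
Qp = P(L)² / (P(PQ)·P(G)·P(J)) = (2.53)² / ((0.279)·(0.00513)·(0.0149)) = 3.00×10⁵
Qp = 3.00×10⁵ > Kp = 1.01×10⁵, so the reverse reaction proceeds.

reverse (toward reactants)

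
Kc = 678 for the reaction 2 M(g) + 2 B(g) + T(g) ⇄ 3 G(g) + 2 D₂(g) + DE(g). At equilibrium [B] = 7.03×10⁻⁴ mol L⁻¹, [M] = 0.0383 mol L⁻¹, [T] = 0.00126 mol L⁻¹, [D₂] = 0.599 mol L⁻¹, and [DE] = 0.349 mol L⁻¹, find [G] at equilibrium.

[G] = 0.00170 mol L⁻¹

At equilibrium, Kc = [G]³·[D₂]²·[DE] / ([M]²·[B]²·[T]) = 678.
([G])³·(0.599)²·(0.349) / ((0.0383)²·(7.03×10⁻⁴)²·(0.00126)) = 678
[G]³ = 4.95×10⁻⁹ ⇒ [G] = 0.00170 mol L⁻¹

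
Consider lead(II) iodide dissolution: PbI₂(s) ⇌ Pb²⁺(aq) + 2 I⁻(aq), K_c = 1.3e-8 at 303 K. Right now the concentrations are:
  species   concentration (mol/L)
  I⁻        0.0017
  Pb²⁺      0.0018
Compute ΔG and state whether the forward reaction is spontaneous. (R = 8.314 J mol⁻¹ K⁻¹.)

ΔG = -2.31 kJ/mol; the forward reaction is spontaneous

(PbI₂ is a pure solid — omitted from Q_c.)
Q_c = [Pb²⁺]·[I⁻]² = (0.0018)·(0.0017)² = 5.20e-9
ΔG = RT ln(Q_c/K_c) = (8.314 J mol⁻¹ K⁻¹)(303 K) × ln(5.20e-9/1.3e-8)
   = (2.519 kJ/mol)(-0.9163) = -2.31 kJ/mol
ΔG < 0, so the forward reaction is spontaneous (proceeds forward).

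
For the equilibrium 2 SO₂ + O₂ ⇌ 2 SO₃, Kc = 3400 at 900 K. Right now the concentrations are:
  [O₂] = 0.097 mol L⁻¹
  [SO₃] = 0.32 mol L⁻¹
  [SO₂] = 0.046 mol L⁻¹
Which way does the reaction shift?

Qc = [SO₃]² / ([SO₂]²·[O₂]) = (0.32)² / ((0.046)²·(0.097)) = 500
Qc = 500 < Kc = 3400, so the forward reaction proceeds.

to the right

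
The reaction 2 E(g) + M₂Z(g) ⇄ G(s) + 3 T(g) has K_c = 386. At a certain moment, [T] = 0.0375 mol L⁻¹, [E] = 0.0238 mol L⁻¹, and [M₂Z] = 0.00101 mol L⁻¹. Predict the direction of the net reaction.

forward (toward products)

(G is a pure solid — omitted from Q_c.)
Q_c = [T]³ / ([E]²·[M₂Z]) = (0.0375)³ / ((0.0238)²·(0.00101)) = 92.2
Q_c = 92.2 < K_c = 386, so the forward reaction proceeds.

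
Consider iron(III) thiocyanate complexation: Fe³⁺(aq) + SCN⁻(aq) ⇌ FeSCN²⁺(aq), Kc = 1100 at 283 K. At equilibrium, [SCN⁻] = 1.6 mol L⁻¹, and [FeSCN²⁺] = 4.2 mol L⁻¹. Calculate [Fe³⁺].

At equilibrium, Kc = [FeSCN²⁺] / ([Fe³⁺]·[SCN⁻]) = 1100.
(4.2) / (([Fe³⁺])·(1.6)) = 1100
[Fe³⁺] = 0.00239 = 0.0024 mol L⁻¹

[Fe³⁺] = 0.0024 mol L⁻¹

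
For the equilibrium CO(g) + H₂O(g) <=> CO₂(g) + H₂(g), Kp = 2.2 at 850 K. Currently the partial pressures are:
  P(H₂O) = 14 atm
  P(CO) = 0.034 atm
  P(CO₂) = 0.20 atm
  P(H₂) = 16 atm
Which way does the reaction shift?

toward reactants

Qp = P(CO₂)·P(H₂) / (P(CO)·P(H₂O)) = (0.20)·(16) / ((0.034)·(14)) = 6.7
Qp = 6.7 > Kp = 2.2, so the reverse reaction proceeds.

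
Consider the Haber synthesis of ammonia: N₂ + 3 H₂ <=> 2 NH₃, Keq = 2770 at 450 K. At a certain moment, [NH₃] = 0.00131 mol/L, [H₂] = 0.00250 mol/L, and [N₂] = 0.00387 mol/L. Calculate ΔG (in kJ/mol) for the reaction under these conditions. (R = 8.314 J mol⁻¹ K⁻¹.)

Q = [NH₃]² / ([N₂]·[H₂]³) = (0.00131)² / ((0.00387)·(0.00250)³) = 28400
ΔG = RT ln(Q/Keq) = (8.314 J mol⁻¹ K⁻¹)(450 K) × ln(28400/2770)
   = (3.741 kJ/mol)(2.328) = 8.71 kJ/mol
ΔG > 0, so the forward reaction is non-spontaneous (proceeds in reverse).

ΔG = 8.71 kJ/mol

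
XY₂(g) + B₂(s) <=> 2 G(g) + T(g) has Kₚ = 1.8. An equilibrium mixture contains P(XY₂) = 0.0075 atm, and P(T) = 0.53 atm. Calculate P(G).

P(G) = 0.16 atm

(B₂ is a pure solid — omitted from Kₚ.)
At equilibrium, Kₚ = P(G)²·P(T) / P(XY₂) = 1.8.
(P(G))²·(0.53) / (0.0075) = 1.8
P(G)² = 0.0255 ⇒ P(G) = 0.16 atm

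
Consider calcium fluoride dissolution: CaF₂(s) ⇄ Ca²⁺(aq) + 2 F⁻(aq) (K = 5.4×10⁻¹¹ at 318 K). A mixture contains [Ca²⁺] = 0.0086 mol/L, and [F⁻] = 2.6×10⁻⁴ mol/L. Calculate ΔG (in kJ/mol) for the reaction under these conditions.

(CaF₂ is a pure solid — omitted from Q.)
Q = [Ca²⁺]·[F⁻]² = (0.0086)·(2.6×10⁻⁴)² = 5.81×10⁻¹⁰
ΔG = RT ln(Q/K) = (8.314 J mol⁻¹ K⁻¹)(318 K) × ln(5.81×10⁻¹⁰/5.4×10⁻¹¹)
   = (2.644 kJ/mol)(2.376) = 6.28 kJ/mol
ΔG > 0, so the forward reaction is non-spontaneous (proceeds in reverse).

ΔG = 6.28 kJ/mol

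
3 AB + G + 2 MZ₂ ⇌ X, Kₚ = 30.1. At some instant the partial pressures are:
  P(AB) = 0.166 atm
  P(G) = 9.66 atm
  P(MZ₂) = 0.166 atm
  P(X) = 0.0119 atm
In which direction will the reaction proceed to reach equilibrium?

Qₚ = P(X) / (P(AB)³·P(G)·P(MZ₂)²) = (0.0119) / ((0.166)³·(9.66)·(0.166)²) = 9.77
Qₚ = 9.77 < Kₚ = 30.1, so the forward reaction proceeds.

toward products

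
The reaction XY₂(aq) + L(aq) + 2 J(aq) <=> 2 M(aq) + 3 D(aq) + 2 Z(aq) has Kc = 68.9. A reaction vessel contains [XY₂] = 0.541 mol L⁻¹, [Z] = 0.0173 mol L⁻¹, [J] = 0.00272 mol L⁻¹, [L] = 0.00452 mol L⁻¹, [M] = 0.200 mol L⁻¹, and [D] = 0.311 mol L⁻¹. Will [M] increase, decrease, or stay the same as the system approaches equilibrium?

increase

Qc = [M]²·[D]³·[Z]² / ([XY₂]·[L]·[J]²) = (0.200)²·(0.311)³·(0.0173)² / ((0.541)·(0.00452)·(0.00272)²) = 19.9
Qc = 19.9 < Kc = 68.9: net forward reaction.
M is a product, so it increases.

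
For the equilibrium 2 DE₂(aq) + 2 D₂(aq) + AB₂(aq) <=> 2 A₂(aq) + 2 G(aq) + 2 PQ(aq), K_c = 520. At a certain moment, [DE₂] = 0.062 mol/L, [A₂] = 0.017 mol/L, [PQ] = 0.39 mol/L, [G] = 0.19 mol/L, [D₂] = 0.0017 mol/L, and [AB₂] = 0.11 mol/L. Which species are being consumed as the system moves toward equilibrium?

A₂, G, PQ (products)

Q_c = [A₂]²·[G]²·[PQ]² / ([DE₂]²·[D₂]²·[AB₂]) = (0.017)²·(0.19)²·(0.39)² / ((0.062)²·(0.0017)²·(0.11)) = 1300
Q_c = 1300 > K_c = 520: net reverse reaction.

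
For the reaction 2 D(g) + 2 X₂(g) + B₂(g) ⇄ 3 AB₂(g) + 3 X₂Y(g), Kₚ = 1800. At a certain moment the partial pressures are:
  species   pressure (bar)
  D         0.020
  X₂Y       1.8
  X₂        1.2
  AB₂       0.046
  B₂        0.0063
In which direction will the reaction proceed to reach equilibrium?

Qₚ = P(AB₂)³·P(X₂Y)³ / (P(D)²·P(X₂)²·P(B₂)) = (0.046)³·(1.8)³ / ((0.020)²·(1.2)²·(0.0063)) = 160
Qₚ = 160 < Kₚ = 1800, so the forward reaction proceeds.

forward (toward products)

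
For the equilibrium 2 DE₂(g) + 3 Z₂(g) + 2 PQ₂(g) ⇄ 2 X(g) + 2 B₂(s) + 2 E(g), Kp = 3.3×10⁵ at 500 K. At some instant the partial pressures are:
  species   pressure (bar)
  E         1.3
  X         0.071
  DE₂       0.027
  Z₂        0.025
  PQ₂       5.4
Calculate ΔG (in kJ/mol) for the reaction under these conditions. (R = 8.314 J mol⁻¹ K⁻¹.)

(B₂ is a pure solid — omitted from Qp.)
Qp = P(X)²·P(E)² / (P(DE₂)²·P(Z₂)³·P(PQ₂)²) = (0.071)²·(1.3)² / ((0.027)²·(0.025)³·(5.4)²) = 25600
ΔG = RT ln(Qp/Kp) = (8.314 J mol⁻¹ K⁻¹)(500 K) × ln(25600/3.3×10⁵)
   = (4.157 kJ/mol)(-2.557) = -10.6 kJ/mol
ΔG < 0, so the forward reaction is spontaneous (proceeds forward).

ΔG = -10.6 kJ/mol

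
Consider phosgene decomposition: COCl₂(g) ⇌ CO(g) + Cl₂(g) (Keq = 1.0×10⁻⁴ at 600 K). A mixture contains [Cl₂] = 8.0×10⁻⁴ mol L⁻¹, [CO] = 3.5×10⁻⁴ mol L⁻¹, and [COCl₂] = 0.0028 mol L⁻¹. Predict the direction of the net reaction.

at equilibrium

Q = [CO]·[Cl₂] / [COCl₂] = (3.5×10⁻⁴)·(8.0×10⁻⁴) / (0.0028) = 1.0×10⁻⁴
Q = 1.0×10⁻⁴ = Keq, so the system is already at equilibrium.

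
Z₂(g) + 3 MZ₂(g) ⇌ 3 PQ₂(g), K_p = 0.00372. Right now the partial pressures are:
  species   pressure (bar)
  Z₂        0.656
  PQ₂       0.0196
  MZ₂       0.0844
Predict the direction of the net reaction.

to the left

Q_p = P(PQ₂)³ / (P(Z₂)·P(MZ₂)³) = (0.0196)³ / ((0.656)·(0.0844)³) = 0.0191
Q_p = 0.0191 > K_p = 0.00372, so the reverse reaction proceeds.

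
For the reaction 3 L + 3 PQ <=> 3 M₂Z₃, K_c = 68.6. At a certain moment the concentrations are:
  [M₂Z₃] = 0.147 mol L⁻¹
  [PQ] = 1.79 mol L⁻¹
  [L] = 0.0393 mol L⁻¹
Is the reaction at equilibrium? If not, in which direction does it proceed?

Q_c = [M₂Z₃]³ / ([L]³·[PQ]³) = (0.147)³ / ((0.0393)³·(1.79)³) = 9.12
Q_c = 9.12 < K_c = 68.6, so the forward reaction proceeds.

forward (toward products)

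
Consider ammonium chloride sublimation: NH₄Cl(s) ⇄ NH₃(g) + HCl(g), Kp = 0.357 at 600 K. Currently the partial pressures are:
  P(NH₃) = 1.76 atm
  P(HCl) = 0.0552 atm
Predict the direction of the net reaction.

in the forward direction

(NH₄Cl is a pure solid — omitted from Qp.)
Qp = P(NH₃)·P(HCl) = (1.76)·(0.0552) = 0.0972
Qp = 0.0972 < Kp = 0.357, so the forward reaction proceeds.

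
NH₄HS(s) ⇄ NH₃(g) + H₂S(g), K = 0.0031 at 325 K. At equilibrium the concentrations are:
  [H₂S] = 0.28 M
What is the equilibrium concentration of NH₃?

[NH₃] = 0.011 M

(NH₄HS is a pure solid — omitted from K.)
At equilibrium, K = [NH₃]·[H₂S] = 0.0031.
([NH₃])·(0.28) = 0.0031
[NH₃] = 0.0111 = 0.011 M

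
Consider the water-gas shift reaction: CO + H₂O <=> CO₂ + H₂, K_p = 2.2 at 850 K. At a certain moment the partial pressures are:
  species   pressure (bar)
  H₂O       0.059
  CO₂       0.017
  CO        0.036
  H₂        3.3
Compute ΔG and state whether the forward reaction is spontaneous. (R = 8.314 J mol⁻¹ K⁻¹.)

ΔG = 17.6 kJ/mol; the forward reaction is non-spontaneous

Q_p = P(CO₂)·P(H₂) / (P(CO)·P(H₂O)) = (0.017)·(3.3) / ((0.036)·(0.059)) = 26.4
ΔG = RT ln(Q_p/K_p) = (8.314 J mol⁻¹ K⁻¹)(850 K) × ln(26.4/2.2)
   = (7.067 kJ/mol)(2.485) = 17.6 kJ/mol
ΔG > 0, so the forward reaction is non-spontaneous (proceeds in reverse).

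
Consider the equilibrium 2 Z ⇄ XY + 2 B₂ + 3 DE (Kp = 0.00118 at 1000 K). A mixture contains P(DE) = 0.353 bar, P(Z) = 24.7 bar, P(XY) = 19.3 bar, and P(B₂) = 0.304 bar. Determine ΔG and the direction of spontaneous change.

Qp = P(XY)·P(B₂)²·P(DE)³ / P(Z)² = (19.3)·(0.304)²·(0.353)³ / (24.7)² = 1.29e-4
ΔG = RT ln(Qp/Kp) = (8.314 J mol⁻¹ K⁻¹)(1000 K) × ln(1.29e-4/0.00118)
   = (8.314 kJ/mol)(-2.213) = -18.4 kJ/mol
ΔG < 0, so the forward reaction is spontaneous (proceeds forward).

ΔG = -18.4 kJ/mol; the forward reaction is spontaneous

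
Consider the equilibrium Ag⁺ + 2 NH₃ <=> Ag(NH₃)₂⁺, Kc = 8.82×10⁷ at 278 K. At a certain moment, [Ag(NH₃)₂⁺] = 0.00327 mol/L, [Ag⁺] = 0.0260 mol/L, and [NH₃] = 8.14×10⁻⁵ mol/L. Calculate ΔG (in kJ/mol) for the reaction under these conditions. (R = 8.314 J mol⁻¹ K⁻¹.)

Qc = [Ag(NH₃)₂⁺] / ([Ag⁺]·[NH₃]²) = (0.00327) / ((0.0260)·(8.14×10⁻⁵)²) = 1.90×10⁷
ΔG = RT ln(Qc/Kc) = (8.314 J mol⁻¹ K⁻¹)(278 K) × ln(1.90×10⁷/8.82×10⁷)
   = (2.311 kJ/mol)(-1.535) = -3.55 kJ/mol
ΔG < 0, so the forward reaction is spontaneous (proceeds forward).

ΔG = -3.55 kJ/mol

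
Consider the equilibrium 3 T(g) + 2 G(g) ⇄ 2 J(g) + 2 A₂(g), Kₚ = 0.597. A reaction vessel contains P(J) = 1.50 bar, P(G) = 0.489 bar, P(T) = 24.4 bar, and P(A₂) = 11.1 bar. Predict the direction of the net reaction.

toward products

Qₚ = P(J)²·P(A₂)² / (P(T)³·P(G)²) = (1.50)²·(11.1)² / ((24.4)³·(0.489)²) = 0.0798
Qₚ = 0.0798 < Kₚ = 0.597, so the forward reaction proceeds.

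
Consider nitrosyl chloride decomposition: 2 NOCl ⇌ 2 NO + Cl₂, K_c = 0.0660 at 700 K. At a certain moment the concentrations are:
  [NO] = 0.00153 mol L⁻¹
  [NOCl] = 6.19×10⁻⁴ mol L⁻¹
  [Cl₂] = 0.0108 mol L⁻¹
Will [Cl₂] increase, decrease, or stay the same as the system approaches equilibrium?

stay the same

Q_c = [NO]²·[Cl₂] / [NOCl]² = (0.00153)²·(0.0108) / (6.19×10⁻⁴)² = 0.0660
Q_c = 0.0660 = K_c; the system is at equilibrium.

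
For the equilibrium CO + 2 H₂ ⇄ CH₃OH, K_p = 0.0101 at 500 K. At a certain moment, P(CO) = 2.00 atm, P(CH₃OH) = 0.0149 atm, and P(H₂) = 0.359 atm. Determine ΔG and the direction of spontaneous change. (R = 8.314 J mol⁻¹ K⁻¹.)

ΔG = 7.25 kJ/mol; the forward reaction is non-spontaneous

Q_p = P(CH₃OH) / (P(CO)·P(H₂)²) = (0.0149) / ((2.00)·(0.359)²) = 0.0578
ΔG = RT ln(Q_p/K_p) = (8.314 J mol⁻¹ K⁻¹)(500 K) × ln(0.0578/0.0101)
   = (4.157 kJ/mol)(1.744) = 7.25 kJ/mol
ΔG > 0, so the forward reaction is non-spontaneous (proceeds in reverse).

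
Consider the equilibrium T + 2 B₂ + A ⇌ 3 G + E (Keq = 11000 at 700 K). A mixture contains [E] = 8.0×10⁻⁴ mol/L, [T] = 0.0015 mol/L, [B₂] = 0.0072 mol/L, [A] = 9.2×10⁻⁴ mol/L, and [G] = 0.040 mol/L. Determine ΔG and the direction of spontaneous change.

Q = [G]³·[E] / ([T]·[B₂]²·[A]) = (0.040)³·(8.0×10⁻⁴) / ((0.0015)·(0.0072)²·(9.2×10⁻⁴)) = 716
ΔG = RT ln(Q/Keq) = (8.314 J mol⁻¹ K⁻¹)(700 K) × ln(716/11000)
   = (5.820 kJ/mol)(-2.732) = -15.9 kJ/mol
ΔG < 0, so the forward reaction is spontaneous (proceeds forward).

ΔG = -15.9 kJ/mol; the forward reaction is spontaneous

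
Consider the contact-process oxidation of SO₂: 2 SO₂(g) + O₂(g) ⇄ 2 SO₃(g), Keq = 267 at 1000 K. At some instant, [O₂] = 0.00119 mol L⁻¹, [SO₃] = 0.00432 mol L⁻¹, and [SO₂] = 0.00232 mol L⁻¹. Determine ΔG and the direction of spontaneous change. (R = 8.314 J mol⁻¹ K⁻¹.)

Q = [SO₃]² / ([SO₂]²·[O₂]) = (0.00432)² / ((0.00232)²·(0.00119)) = 2910
ΔG = RT ln(Q/Keq) = (8.314 J mol⁻¹ K⁻¹)(1000 K) × ln(2910/267)
   = (8.314 kJ/mol)(2.389) = 19.9 kJ/mol
ΔG > 0, so the forward reaction is non-spontaneous (proceeds in reverse).

ΔG = 19.9 kJ/mol; the forward reaction is non-spontaneous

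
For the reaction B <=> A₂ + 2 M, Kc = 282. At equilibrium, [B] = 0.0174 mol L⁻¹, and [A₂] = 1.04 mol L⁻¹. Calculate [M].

At equilibrium, Kc = [A₂]·[M]² / [B] = 282.
(1.04)·([M])² / (0.0174) = 282
[M]² = 4.72 ⇒ [M] = 2.17 mol L⁻¹

[M] = 2.17 mol L⁻¹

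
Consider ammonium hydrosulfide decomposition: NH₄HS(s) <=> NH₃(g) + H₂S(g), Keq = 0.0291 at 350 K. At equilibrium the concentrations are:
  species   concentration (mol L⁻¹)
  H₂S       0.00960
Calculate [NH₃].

(NH₄HS is a pure solid — omitted from Keq.)
At equilibrium, Keq = [NH₃]·[H₂S] = 0.0291.
([NH₃])·(0.00960) = 0.0291
[NH₃] = 3.03 mol L⁻¹

[NH₃] = 3.03 mol L⁻¹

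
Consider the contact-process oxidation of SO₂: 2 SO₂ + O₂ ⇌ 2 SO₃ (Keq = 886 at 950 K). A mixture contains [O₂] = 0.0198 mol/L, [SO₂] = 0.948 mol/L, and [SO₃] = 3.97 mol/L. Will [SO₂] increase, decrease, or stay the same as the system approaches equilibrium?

Q = [SO₃]² / ([SO₂]²·[O₂]) = (3.97)² / ((0.948)²·(0.0198)) = 886
Q = 886 = Keq; the system is at equilibrium.

stay the same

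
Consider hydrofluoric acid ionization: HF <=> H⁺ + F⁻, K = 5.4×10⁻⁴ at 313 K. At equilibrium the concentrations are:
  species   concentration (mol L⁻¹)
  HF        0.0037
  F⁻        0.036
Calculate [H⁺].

At equilibrium, K = [H⁺]·[F⁻] / [HF] = 5.4×10⁻⁴.
([H⁺])·(0.036) / (0.0037) = 5.4×10⁻⁴
[H⁺] = 5.55×10⁻⁵ = 5.6×10⁻⁵ mol L⁻¹

[H⁺] = 5.6×10⁻⁵ mol L⁻¹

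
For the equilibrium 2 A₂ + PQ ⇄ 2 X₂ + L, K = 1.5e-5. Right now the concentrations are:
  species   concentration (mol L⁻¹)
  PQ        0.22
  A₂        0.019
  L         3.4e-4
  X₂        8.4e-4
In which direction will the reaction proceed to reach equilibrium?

Q = [X₂]²·[L] / ([A₂]²·[PQ]) = (8.4e-4)²·(3.4e-4) / ((0.019)²·(0.22)) = 3.0e-6
Q = 3.0e-6 < K = 1.5e-5, so the forward reaction proceeds.

toward products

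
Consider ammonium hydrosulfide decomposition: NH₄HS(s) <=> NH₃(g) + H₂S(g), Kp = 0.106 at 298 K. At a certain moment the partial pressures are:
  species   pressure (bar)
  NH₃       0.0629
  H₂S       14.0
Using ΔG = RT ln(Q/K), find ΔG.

ΔG = 5.25 kJ/mol

(NH₄HS is a pure solid — omitted from Qp.)
Qp = P(NH₃)·P(H₂S) = (0.0629)·(14.0) = 0.881
ΔG = RT ln(Qp/Kp) = (8.314 J mol⁻¹ K⁻¹)(298 K) × ln(0.881/0.106)
   = (2.478 kJ/mol)(2.118) = 5.25 kJ/mol
ΔG > 0, so the forward reaction is non-spontaneous (proceeds in reverse).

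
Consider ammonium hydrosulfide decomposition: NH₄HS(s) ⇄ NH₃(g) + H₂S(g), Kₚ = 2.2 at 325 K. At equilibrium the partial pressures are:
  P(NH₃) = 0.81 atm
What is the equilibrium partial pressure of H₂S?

P(H₂S) = 2.7 atm

(NH₄HS is a pure solid — omitted from Kₚ.)
At equilibrium, Kₚ = P(NH₃)·P(H₂S) = 2.2.
(0.81)·(P(H₂S)) = 2.2
P(H₂S) = 2.72 = 2.7 atm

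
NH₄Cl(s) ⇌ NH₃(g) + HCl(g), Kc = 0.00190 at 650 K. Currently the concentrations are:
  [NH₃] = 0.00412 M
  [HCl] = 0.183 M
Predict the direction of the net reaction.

in the forward direction

(NH₄Cl is a pure solid — omitted from Qc.)
Qc = [NH₃]·[HCl] = (0.00412)·(0.183) = 7.54×10⁻⁴
Qc = 7.54×10⁻⁴ < Kc = 0.00190, so the forward reaction proceeds.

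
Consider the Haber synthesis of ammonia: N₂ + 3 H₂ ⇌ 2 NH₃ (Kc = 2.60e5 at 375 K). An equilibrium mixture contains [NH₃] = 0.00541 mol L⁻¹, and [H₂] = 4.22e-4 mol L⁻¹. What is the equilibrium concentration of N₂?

At equilibrium, Kc = [NH₃]² / ([N₂]·[H₂]³) = 2.60e5.
(0.00541)² / (([N₂])·(4.22e-4)³) = 2.60e5
[N₂] = 1.50 mol L⁻¹

[N₂] = 1.50 mol L⁻¹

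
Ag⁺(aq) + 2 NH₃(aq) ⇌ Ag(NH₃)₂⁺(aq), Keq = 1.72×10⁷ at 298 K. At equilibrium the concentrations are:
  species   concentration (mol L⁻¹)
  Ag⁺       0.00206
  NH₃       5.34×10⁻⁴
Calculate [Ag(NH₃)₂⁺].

At equilibrium, Keq = [Ag(NH₃)₂⁺] / ([Ag⁺]·[NH₃]²) = 1.72×10⁷.
([Ag(NH₃)₂⁺]) / ((0.00206)·(5.34×10⁻⁴)²) = 1.72×10⁷
[Ag(NH₃)₂⁺] = 0.0101 mol L⁻¹

[Ag(NH₃)₂⁺] = 0.0101 mol L⁻¹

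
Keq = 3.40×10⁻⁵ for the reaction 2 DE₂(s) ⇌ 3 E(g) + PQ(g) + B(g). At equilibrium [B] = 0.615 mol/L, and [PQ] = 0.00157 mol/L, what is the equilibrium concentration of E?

[E] = 0.328 mol/L

(DE₂ is a pure solid — omitted from Keq.)
At equilibrium, Keq = [E]³·[PQ]·[B] = 3.40×10⁻⁵.
([E])³·(0.00157)·(0.615) = 3.40×10⁻⁵
[E]³ = 0.0352 ⇒ [E] = 0.328 mol/L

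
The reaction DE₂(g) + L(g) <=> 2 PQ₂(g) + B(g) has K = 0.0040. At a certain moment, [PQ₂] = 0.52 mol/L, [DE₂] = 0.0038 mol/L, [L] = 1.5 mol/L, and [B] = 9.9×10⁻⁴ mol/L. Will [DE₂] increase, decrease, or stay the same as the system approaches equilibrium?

Q = [PQ₂]²·[B] / ([DE₂]·[L]) = (0.52)²·(9.9×10⁻⁴) / ((0.0038)·(1.5)) = 0.047
Q = 0.047 > K = 0.0040: net reverse reaction.
DE₂ is a reactant, so it increases.

increase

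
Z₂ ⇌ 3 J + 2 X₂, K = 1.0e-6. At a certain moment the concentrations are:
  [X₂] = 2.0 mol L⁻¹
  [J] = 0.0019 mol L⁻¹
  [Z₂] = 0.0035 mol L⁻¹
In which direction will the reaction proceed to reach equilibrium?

reverse (toward reactants)

Q = [J]³·[X₂]² / [Z₂] = (0.0019)³·(2.0)² / (0.0035) = 7.8e-6
Q = 7.8e-6 > K = 1.0e-6, so the reverse reaction proceeds.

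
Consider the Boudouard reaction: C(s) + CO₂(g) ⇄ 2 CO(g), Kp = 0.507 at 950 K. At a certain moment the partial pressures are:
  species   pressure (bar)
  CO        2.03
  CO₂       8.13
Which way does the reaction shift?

neither direction; the system is at equilibrium

(C is a pure solid — omitted from Qp.)
Qp = P(CO)² / P(CO₂) = (2.03)² / (8.13) = 0.507
Qp = 0.507 = Kp, so the system is already at equilibrium.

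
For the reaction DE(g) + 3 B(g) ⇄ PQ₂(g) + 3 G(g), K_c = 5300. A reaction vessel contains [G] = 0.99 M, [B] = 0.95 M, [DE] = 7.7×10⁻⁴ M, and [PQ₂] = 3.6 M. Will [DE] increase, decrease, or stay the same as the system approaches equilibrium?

stay the same

Q_c = [PQ₂]·[G]³ / ([DE]·[B]³) = (3.6)·(0.99)³ / ((7.7×10⁻⁴)·(0.95)³) = 5300
Q_c = 5300 = K_c; the system is at equilibrium.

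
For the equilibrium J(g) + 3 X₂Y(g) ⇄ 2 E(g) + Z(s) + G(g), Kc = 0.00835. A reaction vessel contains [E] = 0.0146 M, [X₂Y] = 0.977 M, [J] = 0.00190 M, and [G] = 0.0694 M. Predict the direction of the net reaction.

(Z is a pure solid — omitted from Qc.)
Qc = [E]²·[G] / ([J]·[X₂Y]³) = (0.0146)²·(0.0694) / ((0.00190)·(0.977)³) = 0.00835
Qc = 0.00835 = Kc, so the system is already at equilibrium.

neither direction; the system is at equilibrium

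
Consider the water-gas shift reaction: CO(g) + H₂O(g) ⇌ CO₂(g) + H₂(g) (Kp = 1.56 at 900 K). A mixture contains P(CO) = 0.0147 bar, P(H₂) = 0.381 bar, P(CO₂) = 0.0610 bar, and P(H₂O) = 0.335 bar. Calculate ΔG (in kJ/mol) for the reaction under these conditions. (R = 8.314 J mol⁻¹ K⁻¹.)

Qp = P(CO₂)·P(H₂) / (P(CO)·P(H₂O)) = (0.0610)·(0.381) / ((0.0147)·(0.335)) = 4.72
ΔG = RT ln(Qp/Kp) = (8.314 J mol⁻¹ K⁻¹)(900 K) × ln(4.72/1.56)
   = (7.483 kJ/mol)(1.107) = 8.28 kJ/mol
ΔG > 0, so the forward reaction is non-spontaneous (proceeds in reverse).

ΔG = 8.28 kJ/mol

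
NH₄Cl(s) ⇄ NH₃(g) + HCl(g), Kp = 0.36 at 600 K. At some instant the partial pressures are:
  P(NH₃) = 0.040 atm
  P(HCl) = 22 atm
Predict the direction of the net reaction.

in the reverse direction

(NH₄Cl is a pure solid — omitted from Qp.)
Qp = P(NH₃)·P(HCl) = (0.040)·(22) = 0.88
Qp = 0.88 > Kp = 0.36, so the reverse reaction proceeds.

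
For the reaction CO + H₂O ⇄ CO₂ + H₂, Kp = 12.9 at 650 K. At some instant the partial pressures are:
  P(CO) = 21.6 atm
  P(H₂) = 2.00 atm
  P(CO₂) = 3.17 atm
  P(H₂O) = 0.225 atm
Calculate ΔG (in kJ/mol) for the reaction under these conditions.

ΔG = -12.4 kJ/mol

Qp = P(CO₂)·P(H₂) / (P(CO)·P(H₂O)) = (3.17)·(2.00) / ((21.6)·(0.225)) = 1.30
ΔG = RT ln(Qp/Kp) = (8.314 J mol⁻¹ K⁻¹)(650 K) × ln(1.30/12.9)
   = (5.404 kJ/mol)(-2.295) = -12.4 kJ/mol
ΔG < 0, so the forward reaction is spontaneous (proceeds forward).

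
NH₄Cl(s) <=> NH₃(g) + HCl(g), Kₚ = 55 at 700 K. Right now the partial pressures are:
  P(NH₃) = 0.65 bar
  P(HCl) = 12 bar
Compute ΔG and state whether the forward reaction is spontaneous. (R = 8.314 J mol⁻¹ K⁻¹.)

(NH₄Cl is a pure solid — omitted from Qₚ.)
Qₚ = P(NH₃)·P(HCl) = (0.65)·(12) = 7.80
ΔG = RT ln(Qₚ/Kₚ) = (8.314 J mol⁻¹ K⁻¹)(700 K) × ln(7.80/55)
   = (5.820 kJ/mol)(-1.953) = -11.4 kJ/mol
ΔG < 0, so the forward reaction is spontaneous (proceeds forward).

ΔG = -11.4 kJ/mol; the forward reaction is spontaneous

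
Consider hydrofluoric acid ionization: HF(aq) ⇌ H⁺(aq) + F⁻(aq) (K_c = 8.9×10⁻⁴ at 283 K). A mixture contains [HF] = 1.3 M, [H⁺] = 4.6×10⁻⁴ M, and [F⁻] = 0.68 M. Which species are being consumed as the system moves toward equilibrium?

Q_c = [H⁺]·[F⁻] / [HF] = (4.6×10⁻⁴)·(0.68) / (1.3) = 2.4×10⁻⁴
Q_c = 2.4×10⁻⁴ < K_c = 8.9×10⁻⁴: net forward reaction.

HF (reactants)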